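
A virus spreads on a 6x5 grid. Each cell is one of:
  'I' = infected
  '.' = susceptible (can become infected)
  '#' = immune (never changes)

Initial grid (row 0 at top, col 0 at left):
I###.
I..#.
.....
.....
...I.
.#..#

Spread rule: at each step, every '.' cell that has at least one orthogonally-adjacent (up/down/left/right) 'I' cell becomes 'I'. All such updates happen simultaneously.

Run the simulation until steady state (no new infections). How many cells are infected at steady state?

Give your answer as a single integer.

Step 0 (initial): 3 infected
Step 1: +6 new -> 9 infected
Step 2: +8 new -> 17 infected
Step 3: +4 new -> 21 infected
Step 4: +2 new -> 23 infected
Step 5: +1 new -> 24 infected
Step 6: +0 new -> 24 infected

Answer: 24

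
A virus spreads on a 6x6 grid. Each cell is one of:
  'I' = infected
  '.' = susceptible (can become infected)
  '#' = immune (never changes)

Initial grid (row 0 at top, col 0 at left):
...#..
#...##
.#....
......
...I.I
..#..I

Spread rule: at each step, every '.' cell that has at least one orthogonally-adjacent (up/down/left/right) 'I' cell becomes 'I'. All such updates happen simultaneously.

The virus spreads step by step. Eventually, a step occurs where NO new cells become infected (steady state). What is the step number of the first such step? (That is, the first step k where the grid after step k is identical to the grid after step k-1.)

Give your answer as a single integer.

Answer: 8

Derivation:
Step 0 (initial): 3 infected
Step 1: +6 new -> 9 infected
Step 2: +5 new -> 14 infected
Step 3: +6 new -> 20 infected
Step 4: +3 new -> 23 infected
Step 5: +3 new -> 26 infected
Step 6: +1 new -> 27 infected
Step 7: +1 new -> 28 infected
Step 8: +0 new -> 28 infected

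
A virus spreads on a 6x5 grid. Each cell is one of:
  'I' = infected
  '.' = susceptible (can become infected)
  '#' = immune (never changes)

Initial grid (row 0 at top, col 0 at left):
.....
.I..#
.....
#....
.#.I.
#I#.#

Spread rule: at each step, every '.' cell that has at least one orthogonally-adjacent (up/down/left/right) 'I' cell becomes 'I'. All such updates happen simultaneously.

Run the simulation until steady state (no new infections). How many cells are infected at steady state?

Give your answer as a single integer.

Answer: 23

Derivation:
Step 0 (initial): 3 infected
Step 1: +8 new -> 11 infected
Step 2: +9 new -> 20 infected
Step 3: +2 new -> 22 infected
Step 4: +1 new -> 23 infected
Step 5: +0 new -> 23 infected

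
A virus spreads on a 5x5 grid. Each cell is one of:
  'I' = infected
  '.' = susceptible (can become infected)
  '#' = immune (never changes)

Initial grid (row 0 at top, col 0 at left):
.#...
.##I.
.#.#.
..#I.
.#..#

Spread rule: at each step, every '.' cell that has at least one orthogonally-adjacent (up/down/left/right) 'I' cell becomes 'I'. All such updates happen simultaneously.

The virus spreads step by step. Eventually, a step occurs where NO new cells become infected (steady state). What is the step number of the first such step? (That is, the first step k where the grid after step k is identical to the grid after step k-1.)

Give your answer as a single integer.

Step 0 (initial): 2 infected
Step 1: +4 new -> 6 infected
Step 2: +4 new -> 10 infected
Step 3: +0 new -> 10 infected

Answer: 3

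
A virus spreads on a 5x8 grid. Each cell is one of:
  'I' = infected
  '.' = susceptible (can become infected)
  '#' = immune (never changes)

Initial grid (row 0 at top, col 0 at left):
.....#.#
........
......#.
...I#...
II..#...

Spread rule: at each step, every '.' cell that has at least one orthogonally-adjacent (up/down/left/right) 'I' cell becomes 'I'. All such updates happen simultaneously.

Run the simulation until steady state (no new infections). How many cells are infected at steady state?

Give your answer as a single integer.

Answer: 35

Derivation:
Step 0 (initial): 3 infected
Step 1: +6 new -> 9 infected
Step 2: +5 new -> 14 infected
Step 3: +6 new -> 20 infected
Step 4: +6 new -> 26 infected
Step 5: +3 new -> 29 infected
Step 6: +4 new -> 33 infected
Step 7: +2 new -> 35 infected
Step 8: +0 new -> 35 infected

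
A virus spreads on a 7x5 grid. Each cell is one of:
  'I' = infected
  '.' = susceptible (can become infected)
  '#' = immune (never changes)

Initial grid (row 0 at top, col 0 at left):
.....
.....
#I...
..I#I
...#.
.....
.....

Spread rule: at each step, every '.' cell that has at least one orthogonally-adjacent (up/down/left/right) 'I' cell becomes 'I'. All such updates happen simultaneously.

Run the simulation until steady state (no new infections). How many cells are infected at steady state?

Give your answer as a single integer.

Step 0 (initial): 3 infected
Step 1: +6 new -> 9 infected
Step 2: +9 new -> 18 infected
Step 3: +9 new -> 27 infected
Step 4: +4 new -> 31 infected
Step 5: +1 new -> 32 infected
Step 6: +0 new -> 32 infected

Answer: 32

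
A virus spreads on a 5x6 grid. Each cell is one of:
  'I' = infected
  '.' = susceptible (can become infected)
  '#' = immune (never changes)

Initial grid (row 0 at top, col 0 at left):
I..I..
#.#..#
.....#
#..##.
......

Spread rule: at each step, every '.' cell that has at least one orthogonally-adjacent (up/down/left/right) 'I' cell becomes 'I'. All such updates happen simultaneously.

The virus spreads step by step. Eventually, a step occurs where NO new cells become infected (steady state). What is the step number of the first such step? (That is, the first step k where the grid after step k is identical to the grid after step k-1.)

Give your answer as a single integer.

Answer: 10

Derivation:
Step 0 (initial): 2 infected
Step 1: +4 new -> 6 infected
Step 2: +4 new -> 10 infected
Step 3: +3 new -> 13 infected
Step 4: +3 new -> 16 infected
Step 5: +2 new -> 18 infected
Step 6: +2 new -> 20 infected
Step 7: +1 new -> 21 infected
Step 8: +1 new -> 22 infected
Step 9: +1 new -> 23 infected
Step 10: +0 new -> 23 infected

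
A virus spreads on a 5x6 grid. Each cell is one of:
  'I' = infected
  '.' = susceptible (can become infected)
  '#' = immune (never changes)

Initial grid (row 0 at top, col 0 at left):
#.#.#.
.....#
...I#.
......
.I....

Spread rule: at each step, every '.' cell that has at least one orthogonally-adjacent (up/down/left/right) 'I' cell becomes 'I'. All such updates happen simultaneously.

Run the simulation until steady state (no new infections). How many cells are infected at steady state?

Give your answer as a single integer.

Step 0 (initial): 2 infected
Step 1: +6 new -> 8 infected
Step 2: +8 new -> 16 infected
Step 3: +4 new -> 20 infected
Step 4: +4 new -> 24 infected
Step 5: +0 new -> 24 infected

Answer: 24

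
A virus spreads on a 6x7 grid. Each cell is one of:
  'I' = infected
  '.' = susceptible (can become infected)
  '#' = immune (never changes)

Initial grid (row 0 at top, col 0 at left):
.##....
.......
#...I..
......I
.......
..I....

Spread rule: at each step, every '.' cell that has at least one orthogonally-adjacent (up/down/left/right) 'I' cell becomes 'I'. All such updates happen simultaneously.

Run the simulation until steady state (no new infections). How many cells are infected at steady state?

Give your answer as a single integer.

Answer: 39

Derivation:
Step 0 (initial): 3 infected
Step 1: +10 new -> 13 infected
Step 2: +14 new -> 27 infected
Step 3: +8 new -> 35 infected
Step 4: +2 new -> 37 infected
Step 5: +1 new -> 38 infected
Step 6: +1 new -> 39 infected
Step 7: +0 new -> 39 infected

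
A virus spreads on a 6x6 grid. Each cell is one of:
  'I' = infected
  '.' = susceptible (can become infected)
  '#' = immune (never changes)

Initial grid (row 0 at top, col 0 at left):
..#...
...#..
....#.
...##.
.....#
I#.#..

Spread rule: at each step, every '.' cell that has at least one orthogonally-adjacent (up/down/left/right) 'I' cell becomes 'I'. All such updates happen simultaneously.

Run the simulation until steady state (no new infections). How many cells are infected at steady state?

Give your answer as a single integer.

Answer: 21

Derivation:
Step 0 (initial): 1 infected
Step 1: +1 new -> 2 infected
Step 2: +2 new -> 4 infected
Step 3: +3 new -> 7 infected
Step 4: +5 new -> 12 infected
Step 5: +4 new -> 16 infected
Step 6: +4 new -> 20 infected
Step 7: +1 new -> 21 infected
Step 8: +0 new -> 21 infected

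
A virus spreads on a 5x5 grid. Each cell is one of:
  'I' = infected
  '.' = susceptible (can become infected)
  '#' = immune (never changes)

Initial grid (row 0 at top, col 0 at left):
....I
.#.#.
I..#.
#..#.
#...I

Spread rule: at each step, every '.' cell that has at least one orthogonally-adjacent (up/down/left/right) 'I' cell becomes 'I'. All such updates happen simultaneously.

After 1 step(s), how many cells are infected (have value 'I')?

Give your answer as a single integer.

Answer: 9

Derivation:
Step 0 (initial): 3 infected
Step 1: +6 new -> 9 infected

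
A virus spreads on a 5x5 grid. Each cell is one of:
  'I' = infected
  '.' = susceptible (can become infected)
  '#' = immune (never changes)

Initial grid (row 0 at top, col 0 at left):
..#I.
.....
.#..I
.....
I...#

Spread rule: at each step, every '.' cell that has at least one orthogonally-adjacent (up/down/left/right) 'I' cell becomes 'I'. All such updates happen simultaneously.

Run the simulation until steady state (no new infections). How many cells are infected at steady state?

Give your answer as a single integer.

Answer: 22

Derivation:
Step 0 (initial): 3 infected
Step 1: +7 new -> 10 infected
Step 2: +6 new -> 16 infected
Step 3: +4 new -> 20 infected
Step 4: +2 new -> 22 infected
Step 5: +0 new -> 22 infected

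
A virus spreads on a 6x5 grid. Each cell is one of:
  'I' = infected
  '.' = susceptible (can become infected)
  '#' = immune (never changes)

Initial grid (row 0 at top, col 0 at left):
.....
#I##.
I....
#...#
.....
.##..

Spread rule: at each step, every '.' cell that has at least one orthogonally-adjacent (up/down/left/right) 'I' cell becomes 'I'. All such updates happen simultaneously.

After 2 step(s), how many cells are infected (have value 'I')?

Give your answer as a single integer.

Answer: 8

Derivation:
Step 0 (initial): 2 infected
Step 1: +2 new -> 4 infected
Step 2: +4 new -> 8 infected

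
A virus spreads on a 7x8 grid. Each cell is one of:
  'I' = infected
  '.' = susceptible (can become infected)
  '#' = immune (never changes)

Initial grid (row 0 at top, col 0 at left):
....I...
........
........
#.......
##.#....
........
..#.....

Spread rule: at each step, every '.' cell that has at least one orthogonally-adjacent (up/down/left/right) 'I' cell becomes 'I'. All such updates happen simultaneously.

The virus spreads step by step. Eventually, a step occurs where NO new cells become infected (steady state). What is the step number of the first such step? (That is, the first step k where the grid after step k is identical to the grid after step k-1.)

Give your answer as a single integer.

Step 0 (initial): 1 infected
Step 1: +3 new -> 4 infected
Step 2: +5 new -> 9 infected
Step 3: +7 new -> 16 infected
Step 4: +8 new -> 24 infected
Step 5: +7 new -> 31 infected
Step 6: +8 new -> 39 infected
Step 7: +5 new -> 44 infected
Step 8: +3 new -> 47 infected
Step 9: +3 new -> 50 infected
Step 10: +1 new -> 51 infected
Step 11: +0 new -> 51 infected

Answer: 11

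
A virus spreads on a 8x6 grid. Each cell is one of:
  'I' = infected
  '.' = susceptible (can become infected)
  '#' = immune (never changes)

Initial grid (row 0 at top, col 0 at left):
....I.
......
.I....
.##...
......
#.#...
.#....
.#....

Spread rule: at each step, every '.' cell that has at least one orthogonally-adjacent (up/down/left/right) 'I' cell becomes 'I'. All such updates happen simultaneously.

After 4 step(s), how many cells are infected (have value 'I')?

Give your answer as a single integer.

Step 0 (initial): 2 infected
Step 1: +6 new -> 8 infected
Step 2: +9 new -> 17 infected
Step 3: +5 new -> 22 infected
Step 4: +4 new -> 26 infected

Answer: 26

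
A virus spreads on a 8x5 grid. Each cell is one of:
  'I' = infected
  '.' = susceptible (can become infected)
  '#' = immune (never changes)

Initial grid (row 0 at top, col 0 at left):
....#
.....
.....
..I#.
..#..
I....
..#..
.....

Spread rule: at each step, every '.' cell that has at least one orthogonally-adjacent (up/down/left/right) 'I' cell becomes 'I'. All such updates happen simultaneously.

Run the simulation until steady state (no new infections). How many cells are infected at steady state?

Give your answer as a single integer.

Step 0 (initial): 2 infected
Step 1: +5 new -> 7 infected
Step 2: +8 new -> 15 infected
Step 3: +7 new -> 22 infected
Step 4: +9 new -> 31 infected
Step 5: +4 new -> 35 infected
Step 6: +1 new -> 36 infected
Step 7: +0 new -> 36 infected

Answer: 36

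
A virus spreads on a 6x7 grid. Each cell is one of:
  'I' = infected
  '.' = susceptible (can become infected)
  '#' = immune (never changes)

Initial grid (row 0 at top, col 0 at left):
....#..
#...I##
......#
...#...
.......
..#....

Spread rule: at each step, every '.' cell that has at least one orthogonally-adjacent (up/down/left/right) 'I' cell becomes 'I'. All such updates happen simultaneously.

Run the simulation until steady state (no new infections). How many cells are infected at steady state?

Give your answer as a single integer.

Step 0 (initial): 1 infected
Step 1: +2 new -> 3 infected
Step 2: +5 new -> 8 infected
Step 3: +5 new -> 13 infected
Step 4: +7 new -> 20 infected
Step 5: +7 new -> 27 infected
Step 6: +3 new -> 30 infected
Step 7: +2 new -> 32 infected
Step 8: +1 new -> 33 infected
Step 9: +0 new -> 33 infected

Answer: 33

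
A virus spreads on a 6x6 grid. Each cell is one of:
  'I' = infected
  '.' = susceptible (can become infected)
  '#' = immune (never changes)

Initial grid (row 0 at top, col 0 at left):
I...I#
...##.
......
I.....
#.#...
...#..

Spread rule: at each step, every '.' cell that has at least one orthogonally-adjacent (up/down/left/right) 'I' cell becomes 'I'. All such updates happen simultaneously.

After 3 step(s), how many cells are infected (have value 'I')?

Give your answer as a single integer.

Step 0 (initial): 3 infected
Step 1: +5 new -> 8 infected
Step 2: +5 new -> 13 infected
Step 3: +4 new -> 17 infected

Answer: 17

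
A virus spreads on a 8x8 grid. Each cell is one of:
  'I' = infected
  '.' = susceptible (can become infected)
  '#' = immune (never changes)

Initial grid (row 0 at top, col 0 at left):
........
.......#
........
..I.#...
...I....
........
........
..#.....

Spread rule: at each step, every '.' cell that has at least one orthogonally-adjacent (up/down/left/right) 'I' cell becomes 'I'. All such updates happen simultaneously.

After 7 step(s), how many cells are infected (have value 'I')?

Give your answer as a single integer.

Answer: 60

Derivation:
Step 0 (initial): 2 infected
Step 1: +6 new -> 8 infected
Step 2: +9 new -> 17 infected
Step 3: +13 new -> 30 infected
Step 4: +12 new -> 42 infected
Step 5: +10 new -> 52 infected
Step 6: +6 new -> 58 infected
Step 7: +2 new -> 60 infected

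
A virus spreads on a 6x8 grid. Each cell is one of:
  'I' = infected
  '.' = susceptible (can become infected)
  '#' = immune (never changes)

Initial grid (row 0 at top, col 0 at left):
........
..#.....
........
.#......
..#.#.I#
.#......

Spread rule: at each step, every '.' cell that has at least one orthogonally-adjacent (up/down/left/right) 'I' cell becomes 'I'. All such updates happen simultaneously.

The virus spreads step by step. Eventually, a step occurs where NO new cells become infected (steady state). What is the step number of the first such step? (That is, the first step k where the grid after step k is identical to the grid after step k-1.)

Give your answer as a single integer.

Answer: 12

Derivation:
Step 0 (initial): 1 infected
Step 1: +3 new -> 4 infected
Step 2: +5 new -> 9 infected
Step 3: +5 new -> 14 infected
Step 4: +6 new -> 20 infected
Step 5: +7 new -> 27 infected
Step 6: +3 new -> 30 infected
Step 7: +2 new -> 32 infected
Step 8: +3 new -> 35 infected
Step 9: +3 new -> 38 infected
Step 10: +2 new -> 40 infected
Step 11: +2 new -> 42 infected
Step 12: +0 new -> 42 infected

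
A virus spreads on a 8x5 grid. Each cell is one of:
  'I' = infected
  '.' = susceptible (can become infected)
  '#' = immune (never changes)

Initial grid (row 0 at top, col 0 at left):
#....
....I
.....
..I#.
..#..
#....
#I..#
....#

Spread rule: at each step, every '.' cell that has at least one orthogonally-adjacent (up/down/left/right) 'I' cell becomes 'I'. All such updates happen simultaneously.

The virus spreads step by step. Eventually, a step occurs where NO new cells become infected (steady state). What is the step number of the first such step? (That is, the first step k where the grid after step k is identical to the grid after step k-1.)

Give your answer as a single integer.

Step 0 (initial): 3 infected
Step 1: +8 new -> 11 infected
Step 2: +11 new -> 22 infected
Step 3: +7 new -> 29 infected
Step 4: +4 new -> 33 infected
Step 5: +0 new -> 33 infected

Answer: 5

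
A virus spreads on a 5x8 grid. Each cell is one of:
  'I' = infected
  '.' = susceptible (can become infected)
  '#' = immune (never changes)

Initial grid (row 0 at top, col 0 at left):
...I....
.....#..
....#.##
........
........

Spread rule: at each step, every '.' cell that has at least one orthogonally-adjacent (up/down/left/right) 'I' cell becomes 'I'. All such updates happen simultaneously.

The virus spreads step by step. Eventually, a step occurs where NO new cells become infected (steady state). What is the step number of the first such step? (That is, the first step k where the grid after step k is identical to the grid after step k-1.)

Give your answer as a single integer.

Answer: 9

Derivation:
Step 0 (initial): 1 infected
Step 1: +3 new -> 4 infected
Step 2: +5 new -> 9 infected
Step 3: +5 new -> 14 infected
Step 4: +7 new -> 21 infected
Step 5: +6 new -> 27 infected
Step 6: +5 new -> 32 infected
Step 7: +3 new -> 35 infected
Step 8: +1 new -> 36 infected
Step 9: +0 new -> 36 infected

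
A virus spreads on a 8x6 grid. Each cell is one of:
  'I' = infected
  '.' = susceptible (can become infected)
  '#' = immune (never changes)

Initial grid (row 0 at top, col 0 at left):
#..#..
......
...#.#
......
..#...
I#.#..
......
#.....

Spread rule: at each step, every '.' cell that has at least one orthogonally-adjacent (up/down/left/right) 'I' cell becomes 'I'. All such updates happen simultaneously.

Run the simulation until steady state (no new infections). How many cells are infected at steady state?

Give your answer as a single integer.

Answer: 40

Derivation:
Step 0 (initial): 1 infected
Step 1: +2 new -> 3 infected
Step 2: +3 new -> 6 infected
Step 3: +4 new -> 10 infected
Step 4: +6 new -> 16 infected
Step 5: +5 new -> 21 infected
Step 6: +7 new -> 28 infected
Step 7: +7 new -> 35 infected
Step 8: +2 new -> 37 infected
Step 9: +2 new -> 39 infected
Step 10: +1 new -> 40 infected
Step 11: +0 new -> 40 infected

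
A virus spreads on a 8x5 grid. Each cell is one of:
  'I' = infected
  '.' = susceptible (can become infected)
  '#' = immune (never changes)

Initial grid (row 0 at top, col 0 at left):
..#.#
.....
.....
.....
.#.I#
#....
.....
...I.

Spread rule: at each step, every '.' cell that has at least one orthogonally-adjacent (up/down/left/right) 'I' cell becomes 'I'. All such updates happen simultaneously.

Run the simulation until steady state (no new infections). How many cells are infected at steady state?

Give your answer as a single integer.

Answer: 35

Derivation:
Step 0 (initial): 2 infected
Step 1: +6 new -> 8 infected
Step 2: +8 new -> 16 infected
Step 3: +7 new -> 23 infected
Step 4: +6 new -> 29 infected
Step 5: +3 new -> 32 infected
Step 6: +2 new -> 34 infected
Step 7: +1 new -> 35 infected
Step 8: +0 new -> 35 infected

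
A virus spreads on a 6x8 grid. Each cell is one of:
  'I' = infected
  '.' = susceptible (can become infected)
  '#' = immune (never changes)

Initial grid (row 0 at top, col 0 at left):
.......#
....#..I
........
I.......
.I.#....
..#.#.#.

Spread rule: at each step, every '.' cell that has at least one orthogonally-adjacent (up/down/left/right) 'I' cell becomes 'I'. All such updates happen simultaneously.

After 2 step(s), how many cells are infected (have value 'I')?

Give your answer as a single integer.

Step 0 (initial): 3 infected
Step 1: +7 new -> 10 infected
Step 2: +8 new -> 18 infected

Answer: 18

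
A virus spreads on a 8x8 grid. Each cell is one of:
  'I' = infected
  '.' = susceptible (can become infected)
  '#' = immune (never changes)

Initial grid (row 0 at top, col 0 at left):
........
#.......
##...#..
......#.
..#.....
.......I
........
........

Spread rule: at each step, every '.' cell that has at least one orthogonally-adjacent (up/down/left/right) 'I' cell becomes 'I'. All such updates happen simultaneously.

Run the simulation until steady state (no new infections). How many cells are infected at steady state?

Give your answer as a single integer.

Answer: 58

Derivation:
Step 0 (initial): 1 infected
Step 1: +3 new -> 4 infected
Step 2: +5 new -> 9 infected
Step 3: +5 new -> 14 infected
Step 4: +7 new -> 21 infected
Step 5: +7 new -> 28 infected
Step 6: +7 new -> 35 infected
Step 7: +8 new -> 43 infected
Step 8: +7 new -> 50 infected
Step 9: +4 new -> 54 infected
Step 10: +2 new -> 56 infected
Step 11: +1 new -> 57 infected
Step 12: +1 new -> 58 infected
Step 13: +0 new -> 58 infected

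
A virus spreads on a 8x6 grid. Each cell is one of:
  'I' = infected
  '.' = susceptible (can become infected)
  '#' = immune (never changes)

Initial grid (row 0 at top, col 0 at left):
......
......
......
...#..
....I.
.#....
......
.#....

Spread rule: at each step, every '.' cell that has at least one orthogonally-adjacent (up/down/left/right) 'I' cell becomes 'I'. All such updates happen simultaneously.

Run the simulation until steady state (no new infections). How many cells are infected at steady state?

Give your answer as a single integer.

Step 0 (initial): 1 infected
Step 1: +4 new -> 5 infected
Step 2: +6 new -> 11 infected
Step 3: +9 new -> 20 infected
Step 4: +9 new -> 29 infected
Step 5: +8 new -> 37 infected
Step 6: +4 new -> 41 infected
Step 7: +3 new -> 44 infected
Step 8: +1 new -> 45 infected
Step 9: +0 new -> 45 infected

Answer: 45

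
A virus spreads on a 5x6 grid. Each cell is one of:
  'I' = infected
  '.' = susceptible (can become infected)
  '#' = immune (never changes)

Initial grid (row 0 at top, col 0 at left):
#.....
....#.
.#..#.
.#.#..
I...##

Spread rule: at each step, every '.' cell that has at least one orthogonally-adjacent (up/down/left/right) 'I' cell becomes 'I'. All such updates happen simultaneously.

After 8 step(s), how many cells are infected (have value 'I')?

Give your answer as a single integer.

Step 0 (initial): 1 infected
Step 1: +2 new -> 3 infected
Step 2: +2 new -> 5 infected
Step 3: +3 new -> 8 infected
Step 4: +2 new -> 10 infected
Step 5: +3 new -> 13 infected
Step 6: +2 new -> 15 infected
Step 7: +1 new -> 16 infected
Step 8: +1 new -> 17 infected

Answer: 17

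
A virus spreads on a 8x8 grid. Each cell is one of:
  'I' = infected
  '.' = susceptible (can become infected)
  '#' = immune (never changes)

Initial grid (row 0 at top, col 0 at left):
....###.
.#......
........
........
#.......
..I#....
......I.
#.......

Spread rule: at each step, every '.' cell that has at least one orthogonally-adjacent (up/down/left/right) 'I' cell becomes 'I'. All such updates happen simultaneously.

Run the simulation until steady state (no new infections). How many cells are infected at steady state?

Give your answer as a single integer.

Step 0 (initial): 2 infected
Step 1: +7 new -> 9 infected
Step 2: +13 new -> 22 infected
Step 3: +12 new -> 34 infected
Step 4: +8 new -> 42 infected
Step 5: +7 new -> 49 infected
Step 6: +6 new -> 55 infected
Step 7: +2 new -> 57 infected
Step 8: +0 new -> 57 infected

Answer: 57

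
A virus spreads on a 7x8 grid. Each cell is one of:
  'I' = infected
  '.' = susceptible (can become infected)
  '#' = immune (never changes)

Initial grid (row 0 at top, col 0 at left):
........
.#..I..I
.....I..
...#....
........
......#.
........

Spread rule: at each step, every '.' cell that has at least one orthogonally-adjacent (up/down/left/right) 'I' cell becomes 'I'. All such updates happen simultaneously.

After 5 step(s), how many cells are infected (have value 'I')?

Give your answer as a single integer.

Answer: 42

Derivation:
Step 0 (initial): 3 infected
Step 1: +9 new -> 12 infected
Step 2: +9 new -> 21 infected
Step 3: +6 new -> 27 infected
Step 4: +7 new -> 34 infected
Step 5: +8 new -> 42 infected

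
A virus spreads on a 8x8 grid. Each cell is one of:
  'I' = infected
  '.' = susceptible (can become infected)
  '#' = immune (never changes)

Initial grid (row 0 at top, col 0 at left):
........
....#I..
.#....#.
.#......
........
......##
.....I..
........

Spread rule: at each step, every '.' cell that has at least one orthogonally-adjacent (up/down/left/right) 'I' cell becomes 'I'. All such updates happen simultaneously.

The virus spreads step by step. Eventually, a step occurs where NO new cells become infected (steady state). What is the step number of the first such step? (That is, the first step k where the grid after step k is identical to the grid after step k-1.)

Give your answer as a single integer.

Answer: 9

Derivation:
Step 0 (initial): 2 infected
Step 1: +7 new -> 9 infected
Step 2: +11 new -> 20 infected
Step 3: +12 new -> 32 infected
Step 4: +10 new -> 42 infected
Step 5: +7 new -> 49 infected
Step 6: +5 new -> 54 infected
Step 7: +2 new -> 56 infected
Step 8: +2 new -> 58 infected
Step 9: +0 new -> 58 infected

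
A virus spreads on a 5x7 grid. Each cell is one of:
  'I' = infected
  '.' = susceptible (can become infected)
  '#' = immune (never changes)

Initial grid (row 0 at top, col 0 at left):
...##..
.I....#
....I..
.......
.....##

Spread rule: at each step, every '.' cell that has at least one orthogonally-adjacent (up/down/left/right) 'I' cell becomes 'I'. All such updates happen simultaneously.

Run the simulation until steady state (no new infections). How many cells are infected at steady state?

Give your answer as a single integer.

Answer: 30

Derivation:
Step 0 (initial): 2 infected
Step 1: +8 new -> 10 infected
Step 2: +11 new -> 21 infected
Step 3: +6 new -> 27 infected
Step 4: +3 new -> 30 infected
Step 5: +0 new -> 30 infected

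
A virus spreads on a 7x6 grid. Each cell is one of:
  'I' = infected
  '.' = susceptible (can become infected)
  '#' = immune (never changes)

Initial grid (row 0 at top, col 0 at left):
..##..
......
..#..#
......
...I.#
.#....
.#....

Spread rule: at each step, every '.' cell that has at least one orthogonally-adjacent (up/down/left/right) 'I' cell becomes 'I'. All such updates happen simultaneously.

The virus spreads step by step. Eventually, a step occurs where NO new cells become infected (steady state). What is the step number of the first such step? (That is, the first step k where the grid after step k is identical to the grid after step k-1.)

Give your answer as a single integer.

Answer: 8

Derivation:
Step 0 (initial): 1 infected
Step 1: +4 new -> 5 infected
Step 2: +7 new -> 12 infected
Step 3: +8 new -> 20 infected
Step 4: +6 new -> 26 infected
Step 5: +5 new -> 31 infected
Step 6: +3 new -> 34 infected
Step 7: +1 new -> 35 infected
Step 8: +0 new -> 35 infected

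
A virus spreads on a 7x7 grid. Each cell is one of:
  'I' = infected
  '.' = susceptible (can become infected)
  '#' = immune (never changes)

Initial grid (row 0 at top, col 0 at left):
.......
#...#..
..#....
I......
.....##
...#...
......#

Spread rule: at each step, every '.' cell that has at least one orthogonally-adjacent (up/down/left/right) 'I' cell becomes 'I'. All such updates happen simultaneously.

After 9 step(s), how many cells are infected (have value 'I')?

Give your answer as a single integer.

Answer: 42

Derivation:
Step 0 (initial): 1 infected
Step 1: +3 new -> 4 infected
Step 2: +4 new -> 8 infected
Step 3: +5 new -> 13 infected
Step 4: +7 new -> 20 infected
Step 5: +7 new -> 27 infected
Step 6: +5 new -> 32 infected
Step 7: +5 new -> 37 infected
Step 8: +4 new -> 41 infected
Step 9: +1 new -> 42 infected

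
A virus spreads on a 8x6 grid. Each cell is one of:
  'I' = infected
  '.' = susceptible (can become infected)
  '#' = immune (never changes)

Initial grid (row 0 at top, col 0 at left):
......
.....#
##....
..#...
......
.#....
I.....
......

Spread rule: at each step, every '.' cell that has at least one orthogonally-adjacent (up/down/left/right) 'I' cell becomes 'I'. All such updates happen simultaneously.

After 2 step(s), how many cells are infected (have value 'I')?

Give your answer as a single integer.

Step 0 (initial): 1 infected
Step 1: +3 new -> 4 infected
Step 2: +3 new -> 7 infected

Answer: 7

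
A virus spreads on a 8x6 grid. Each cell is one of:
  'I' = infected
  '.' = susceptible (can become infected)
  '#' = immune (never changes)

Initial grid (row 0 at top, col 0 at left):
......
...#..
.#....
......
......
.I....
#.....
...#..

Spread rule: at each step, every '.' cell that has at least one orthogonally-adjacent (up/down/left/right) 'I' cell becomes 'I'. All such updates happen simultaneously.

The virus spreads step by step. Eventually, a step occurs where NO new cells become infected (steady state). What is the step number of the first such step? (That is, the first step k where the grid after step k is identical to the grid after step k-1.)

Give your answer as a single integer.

Step 0 (initial): 1 infected
Step 1: +4 new -> 5 infected
Step 2: +6 new -> 11 infected
Step 3: +7 new -> 18 infected
Step 4: +6 new -> 24 infected
Step 5: +7 new -> 31 infected
Step 6: +6 new -> 37 infected
Step 7: +4 new -> 41 infected
Step 8: +2 new -> 43 infected
Step 9: +1 new -> 44 infected
Step 10: +0 new -> 44 infected

Answer: 10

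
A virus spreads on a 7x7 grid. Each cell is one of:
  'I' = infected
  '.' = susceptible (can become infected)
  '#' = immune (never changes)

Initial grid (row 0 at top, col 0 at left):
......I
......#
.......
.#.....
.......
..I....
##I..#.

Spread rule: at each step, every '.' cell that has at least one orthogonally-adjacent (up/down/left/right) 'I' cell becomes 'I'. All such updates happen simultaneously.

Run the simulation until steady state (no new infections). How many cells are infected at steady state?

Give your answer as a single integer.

Answer: 44

Derivation:
Step 0 (initial): 3 infected
Step 1: +5 new -> 8 infected
Step 2: +8 new -> 16 infected
Step 3: +8 new -> 24 infected
Step 4: +12 new -> 36 infected
Step 5: +6 new -> 42 infected
Step 6: +2 new -> 44 infected
Step 7: +0 new -> 44 infected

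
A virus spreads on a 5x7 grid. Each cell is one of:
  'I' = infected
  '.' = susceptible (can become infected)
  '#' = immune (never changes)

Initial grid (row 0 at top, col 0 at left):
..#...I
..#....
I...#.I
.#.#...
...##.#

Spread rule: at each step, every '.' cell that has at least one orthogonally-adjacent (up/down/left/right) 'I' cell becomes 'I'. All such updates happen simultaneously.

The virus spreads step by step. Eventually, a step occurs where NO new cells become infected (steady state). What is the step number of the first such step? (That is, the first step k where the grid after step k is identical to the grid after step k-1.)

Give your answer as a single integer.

Step 0 (initial): 3 infected
Step 1: +7 new -> 10 infected
Step 2: +7 new -> 17 infected
Step 3: +8 new -> 25 infected
Step 4: +2 new -> 27 infected
Step 5: +0 new -> 27 infected

Answer: 5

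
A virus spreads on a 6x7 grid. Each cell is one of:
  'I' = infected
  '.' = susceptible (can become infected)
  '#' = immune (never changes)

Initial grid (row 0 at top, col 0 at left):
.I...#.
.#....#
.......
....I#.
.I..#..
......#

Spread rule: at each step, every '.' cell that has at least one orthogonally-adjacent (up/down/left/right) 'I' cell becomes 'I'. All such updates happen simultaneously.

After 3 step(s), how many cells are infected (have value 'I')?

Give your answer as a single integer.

Answer: 30

Derivation:
Step 0 (initial): 3 infected
Step 1: +8 new -> 11 infected
Step 2: +12 new -> 23 infected
Step 3: +7 new -> 30 infected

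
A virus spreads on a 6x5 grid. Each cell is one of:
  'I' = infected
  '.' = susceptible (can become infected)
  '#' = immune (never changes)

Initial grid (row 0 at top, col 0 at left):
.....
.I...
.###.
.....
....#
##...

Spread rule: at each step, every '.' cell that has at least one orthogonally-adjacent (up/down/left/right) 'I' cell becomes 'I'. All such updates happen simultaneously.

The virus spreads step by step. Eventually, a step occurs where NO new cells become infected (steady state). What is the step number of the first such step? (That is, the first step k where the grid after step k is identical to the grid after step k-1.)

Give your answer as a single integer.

Answer: 10

Derivation:
Step 0 (initial): 1 infected
Step 1: +3 new -> 4 infected
Step 2: +4 new -> 8 infected
Step 3: +3 new -> 11 infected
Step 4: +4 new -> 15 infected
Step 5: +3 new -> 18 infected
Step 6: +2 new -> 20 infected
Step 7: +2 new -> 22 infected
Step 8: +1 new -> 23 infected
Step 9: +1 new -> 24 infected
Step 10: +0 new -> 24 infected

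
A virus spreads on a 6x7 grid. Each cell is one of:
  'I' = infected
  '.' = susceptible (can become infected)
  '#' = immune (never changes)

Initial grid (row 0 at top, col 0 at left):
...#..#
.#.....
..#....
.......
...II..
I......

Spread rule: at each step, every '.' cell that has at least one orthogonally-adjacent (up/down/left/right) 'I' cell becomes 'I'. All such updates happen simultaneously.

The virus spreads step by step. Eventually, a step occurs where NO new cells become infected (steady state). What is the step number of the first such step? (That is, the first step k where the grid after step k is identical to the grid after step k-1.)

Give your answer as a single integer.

Step 0 (initial): 3 infected
Step 1: +8 new -> 11 infected
Step 2: +9 new -> 20 infected
Step 3: +7 new -> 27 infected
Step 4: +6 new -> 33 infected
Step 5: +4 new -> 37 infected
Step 6: +1 new -> 38 infected
Step 7: +0 new -> 38 infected

Answer: 7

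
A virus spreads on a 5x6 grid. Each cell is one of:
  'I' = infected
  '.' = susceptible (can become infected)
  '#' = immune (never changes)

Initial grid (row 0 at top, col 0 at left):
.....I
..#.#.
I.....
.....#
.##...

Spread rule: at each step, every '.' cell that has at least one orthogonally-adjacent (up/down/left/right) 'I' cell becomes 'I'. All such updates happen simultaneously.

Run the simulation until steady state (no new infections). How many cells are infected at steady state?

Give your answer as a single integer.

Answer: 25

Derivation:
Step 0 (initial): 2 infected
Step 1: +5 new -> 7 infected
Step 2: +7 new -> 14 infected
Step 3: +6 new -> 20 infected
Step 4: +2 new -> 22 infected
Step 5: +2 new -> 24 infected
Step 6: +1 new -> 25 infected
Step 7: +0 new -> 25 infected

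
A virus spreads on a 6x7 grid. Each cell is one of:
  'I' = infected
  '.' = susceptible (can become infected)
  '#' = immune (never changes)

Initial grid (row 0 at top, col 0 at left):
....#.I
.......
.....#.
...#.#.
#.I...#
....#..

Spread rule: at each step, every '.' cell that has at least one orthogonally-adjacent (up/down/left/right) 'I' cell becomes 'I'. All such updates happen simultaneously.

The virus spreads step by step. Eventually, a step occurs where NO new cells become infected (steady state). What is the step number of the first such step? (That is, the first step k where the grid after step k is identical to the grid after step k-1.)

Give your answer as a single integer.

Answer: 7

Derivation:
Step 0 (initial): 2 infected
Step 1: +6 new -> 8 infected
Step 2: +7 new -> 15 infected
Step 3: +9 new -> 24 infected
Step 4: +6 new -> 30 infected
Step 5: +4 new -> 34 infected
Step 6: +1 new -> 35 infected
Step 7: +0 new -> 35 infected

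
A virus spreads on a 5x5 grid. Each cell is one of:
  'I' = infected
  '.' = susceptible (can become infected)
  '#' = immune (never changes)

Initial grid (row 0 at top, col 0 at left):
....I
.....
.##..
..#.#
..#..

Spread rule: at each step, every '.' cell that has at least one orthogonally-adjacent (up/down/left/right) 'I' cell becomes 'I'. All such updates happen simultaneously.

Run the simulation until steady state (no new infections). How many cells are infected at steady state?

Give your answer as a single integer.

Answer: 20

Derivation:
Step 0 (initial): 1 infected
Step 1: +2 new -> 3 infected
Step 2: +3 new -> 6 infected
Step 3: +3 new -> 9 infected
Step 4: +3 new -> 12 infected
Step 5: +2 new -> 14 infected
Step 6: +2 new -> 16 infected
Step 7: +1 new -> 17 infected
Step 8: +2 new -> 19 infected
Step 9: +1 new -> 20 infected
Step 10: +0 new -> 20 infected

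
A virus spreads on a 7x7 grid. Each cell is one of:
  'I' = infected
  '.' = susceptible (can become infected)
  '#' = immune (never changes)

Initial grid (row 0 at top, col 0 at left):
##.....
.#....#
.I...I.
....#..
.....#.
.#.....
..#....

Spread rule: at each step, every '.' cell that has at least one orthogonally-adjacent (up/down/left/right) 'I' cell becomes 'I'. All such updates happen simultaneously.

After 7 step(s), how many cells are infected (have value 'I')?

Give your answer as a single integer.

Step 0 (initial): 2 infected
Step 1: +7 new -> 9 infected
Step 2: +9 new -> 18 infected
Step 3: +8 new -> 26 infected
Step 4: +5 new -> 31 infected
Step 5: +5 new -> 36 infected
Step 6: +4 new -> 40 infected
Step 7: +1 new -> 41 infected

Answer: 41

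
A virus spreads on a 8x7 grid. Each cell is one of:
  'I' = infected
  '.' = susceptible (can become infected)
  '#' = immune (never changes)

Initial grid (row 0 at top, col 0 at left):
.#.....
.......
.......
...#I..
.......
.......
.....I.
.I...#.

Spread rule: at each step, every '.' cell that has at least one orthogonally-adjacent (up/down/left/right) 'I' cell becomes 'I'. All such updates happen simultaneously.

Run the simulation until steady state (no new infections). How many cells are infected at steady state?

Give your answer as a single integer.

Step 0 (initial): 3 infected
Step 1: +9 new -> 12 infected
Step 2: +15 new -> 27 infected
Step 3: +11 new -> 38 infected
Step 4: +8 new -> 46 infected
Step 5: +5 new -> 51 infected
Step 6: +1 new -> 52 infected
Step 7: +1 new -> 53 infected
Step 8: +0 new -> 53 infected

Answer: 53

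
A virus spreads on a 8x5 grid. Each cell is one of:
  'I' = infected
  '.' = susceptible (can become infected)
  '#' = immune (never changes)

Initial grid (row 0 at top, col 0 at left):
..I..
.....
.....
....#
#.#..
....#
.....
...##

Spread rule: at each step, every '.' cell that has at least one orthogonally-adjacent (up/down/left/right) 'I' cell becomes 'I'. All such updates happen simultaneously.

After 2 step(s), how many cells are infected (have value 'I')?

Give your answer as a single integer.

Answer: 9

Derivation:
Step 0 (initial): 1 infected
Step 1: +3 new -> 4 infected
Step 2: +5 new -> 9 infected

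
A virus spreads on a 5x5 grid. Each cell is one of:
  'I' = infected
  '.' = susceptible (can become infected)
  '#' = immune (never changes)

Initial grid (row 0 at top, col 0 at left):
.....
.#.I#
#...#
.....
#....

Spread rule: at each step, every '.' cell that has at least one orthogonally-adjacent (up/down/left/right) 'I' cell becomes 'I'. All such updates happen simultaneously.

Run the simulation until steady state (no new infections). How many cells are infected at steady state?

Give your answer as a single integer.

Step 0 (initial): 1 infected
Step 1: +3 new -> 4 infected
Step 2: +4 new -> 8 infected
Step 3: +5 new -> 13 infected
Step 4: +4 new -> 17 infected
Step 5: +3 new -> 20 infected
Step 6: +0 new -> 20 infected

Answer: 20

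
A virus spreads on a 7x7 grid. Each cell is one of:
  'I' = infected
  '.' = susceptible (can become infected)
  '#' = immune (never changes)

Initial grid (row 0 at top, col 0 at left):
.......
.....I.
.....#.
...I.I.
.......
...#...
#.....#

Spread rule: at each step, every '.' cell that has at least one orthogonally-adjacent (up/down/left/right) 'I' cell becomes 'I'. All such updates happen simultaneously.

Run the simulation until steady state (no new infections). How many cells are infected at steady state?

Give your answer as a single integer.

Step 0 (initial): 3 infected
Step 1: +9 new -> 12 infected
Step 2: +11 new -> 23 infected
Step 3: +9 new -> 32 infected
Step 4: +7 new -> 39 infected
Step 5: +5 new -> 44 infected
Step 6: +1 new -> 45 infected
Step 7: +0 new -> 45 infected

Answer: 45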